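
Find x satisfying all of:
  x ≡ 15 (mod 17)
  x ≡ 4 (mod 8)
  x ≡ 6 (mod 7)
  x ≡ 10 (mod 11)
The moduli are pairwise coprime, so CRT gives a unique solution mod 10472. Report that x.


Product of moduli M = 17 · 8 · 7 · 11 = 10472.
Merge one congruence at a time:
  Start: x ≡ 15 (mod 17).
  Combine with x ≡ 4 (mod 8); new modulus lcm = 136.
    Write x = 15 + 17·t and substitute into x ≡ 4 (mod 8): 17·t ≡ 4 − 15 = -11 (mod 8).
    Reduce coefficients mod 8: 1·t ≡ 5 (mod 8).
    So t ≡ 5 (mod 8).
    Then x = 15 + 17·5 = 100, valid modulo lcm(17, 8) = 136: x ≡ 100 (mod 136).
  Combine with x ≡ 6 (mod 7); new modulus lcm = 952.
    Write x = 100 + 136·t and substitute into x ≡ 6 (mod 7): 136·t ≡ 6 − 100 = -94 (mod 7).
    Reduce coefficients mod 7: 3·t ≡ 4 (mod 7).
    The inverse of 3 mod 7 is 5 (since 3·5 = 15 = 2·7 + 1), so t ≡ 5·4 = 20 ≡ 6 (mod 7).
    Then x = 100 + 136·6 = 916, valid modulo lcm(136, 7) = 952: x ≡ 916 (mod 952).
  Combine with x ≡ 10 (mod 11); new modulus lcm = 10472.
    Write x = 916 + 952·t and substitute into x ≡ 10 (mod 11): 952·t ≡ 10 − 916 = -906 (mod 11).
    Reduce coefficients mod 11: 6·t ≡ 7 (mod 11).
    The inverse of 6 mod 11 is 2 (since 6·2 = 12 = 1·11 + 1), so t ≡ 2·7 = 14 ≡ 3 (mod 11).
    Then x = 916 + 952·3 = 3772, valid modulo lcm(952, 11) = 10472: x ≡ 3772 (mod 10472).
Verify against each original: 3772 mod 17 = 15, 3772 mod 8 = 4, 3772 mod 7 = 6, 3772 mod 11 = 10.

x ≡ 3772 (mod 10472).


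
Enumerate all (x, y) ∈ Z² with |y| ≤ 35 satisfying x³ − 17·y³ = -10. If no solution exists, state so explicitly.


The equation is x³ - 17y³ = -10. For fixed y, x³ = 17·y³ − 10, so a solution requires the RHS to be a perfect cube.
Strategy: iterate y from -35 to 35, compute RHS = 17·y³ − 10, and check whether it is a (positive or negative) perfect cube.
Check small values of y:
  y = 0: RHS = -10 is not a perfect cube.
  y = 1: RHS = 7 is not a perfect cube.
  y = -1: RHS = -27 = (-3)³ ⇒ x = -3 works.
  y = 2: RHS = 126 is not a perfect cube.
  y = -2: RHS = -146 is not a perfect cube.
  y = 3: RHS = 449 is not a perfect cube.
  y = -3: RHS = -469 is not a perfect cube.
Continuing the search up to |y| = 35 finds no further solutions beyond those listed.
Collected solutions: (-3, -1).

Solutions (with |y| ≤ 35): (-3, -1).


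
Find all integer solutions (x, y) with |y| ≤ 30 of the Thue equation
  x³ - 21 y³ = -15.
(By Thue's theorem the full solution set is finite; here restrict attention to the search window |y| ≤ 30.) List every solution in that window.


The equation is x³ - 21y³ = -15. For fixed y, x³ = 21·y³ − 15, so a solution requires the RHS to be a perfect cube.
Strategy: iterate y from -30 to 30, compute RHS = 21·y³ − 15, and check whether it is a (positive or negative) perfect cube.
Check small values of y:
  y = 0: RHS = -15 is not a perfect cube.
  y = 1: RHS = 6 is not a perfect cube.
  y = -1: RHS = -36 is not a perfect cube.
  y = 2: RHS = 153 is not a perfect cube.
  y = -2: RHS = -183 is not a perfect cube.
  y = 3: RHS = 552 is not a perfect cube.
  y = -3: RHS = -582 is not a perfect cube.
Continuing the search up to |y| = 30 finds no solutions either.
No (x, y) in the scanned range satisfies the equation.

No integer solutions with |y| ≤ 30.


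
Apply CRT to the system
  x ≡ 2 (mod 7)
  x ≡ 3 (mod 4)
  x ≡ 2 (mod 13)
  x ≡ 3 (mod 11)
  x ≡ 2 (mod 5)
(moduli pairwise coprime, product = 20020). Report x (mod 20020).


Product of moduli M = 7 · 4 · 13 · 11 · 5 = 20020.
Merge one congruence at a time:
  Start: x ≡ 2 (mod 7).
  Combine with x ≡ 3 (mod 4); new modulus lcm = 28.
    Write x = 2 + 7·t and substitute into x ≡ 3 (mod 4): 7·t ≡ 3 − 2 = 1 (mod 4).
    Reduce coefficients mod 4: 3·t ≡ 1 (mod 4).
    The inverse of 3 mod 4 is 3 (since 3·3 = 9 = 2·4 + 1), so t ≡ 3·1 = 3 ≡ 3 (mod 4).
    Then x = 2 + 7·3 = 23, valid modulo lcm(7, 4) = 28: x ≡ 23 (mod 28).
  Combine with x ≡ 2 (mod 13); new modulus lcm = 364.
    Write x = 23 + 28·t and substitute into x ≡ 2 (mod 13): 28·t ≡ 2 − 23 = -21 (mod 13).
    Reduce coefficients mod 13: 2·t ≡ 5 (mod 13).
    The inverse of 2 mod 13 is 7 (since 2·7 = 14 = 1·13 + 1), so t ≡ 7·5 = 35 ≡ 9 (mod 13).
    Then x = 23 + 28·9 = 275, valid modulo lcm(28, 13) = 364: x ≡ 275 (mod 364).
  Combine with x ≡ 3 (mod 11); new modulus lcm = 4004.
    Write x = 275 + 364·t and substitute into x ≡ 3 (mod 11): 364·t ≡ 3 − 275 = -272 (mod 11).
    Reduce coefficients mod 11: 1·t ≡ 3 (mod 11).
    So t ≡ 3 (mod 11).
    Then x = 275 + 364·3 = 1367, valid modulo lcm(364, 11) = 4004: x ≡ 1367 (mod 4004).
  Combine with x ≡ 2 (mod 5); new modulus lcm = 20020.
    Write x = 1367 + 4004·t and substitute into x ≡ 2 (mod 5): 4004·t ≡ 2 − 1367 = -1365 (mod 5).
    Reduce coefficients mod 5: 4·t ≡ 0 (mod 5).
    The inverse of 4 mod 5 is 4 (since 4·4 = 16 = 3·5 + 1), so t ≡ 4·0 = 0 ≡ 0 (mod 5).
    Then x = 1367 + 4004·0 = 1367, valid modulo lcm(4004, 5) = 20020: x ≡ 1367 (mod 20020).
Verify against each original: 1367 mod 7 = 2, 1367 mod 4 = 3, 1367 mod 13 = 2, 1367 mod 11 = 3, 1367 mod 5 = 2.

x ≡ 1367 (mod 20020).


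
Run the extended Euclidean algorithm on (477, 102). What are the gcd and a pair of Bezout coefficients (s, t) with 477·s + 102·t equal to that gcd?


Euclidean algorithm on (477, 102) — divide until remainder is 0:
  477 = 4 · 102 + 69
  102 = 1 · 69 + 33
  69 = 2 · 33 + 3
  33 = 11 · 3 + 0
gcd(477, 102) = 3.
Track Bezout coefficients alongside the remainders: start with r₀ = 477 = a·1 + b·0 (s = 1, t = 0) and r₁ = 102 = a·0 + b·1 (s = 0, t = 1); each new remainder r_{k+1} = r_{k-1} − q_k·r_k inherits s_{k+1} = s_{k-1} − q_k·s_k, t_{k+1} = t_{k-1} − q_k·t_k, so r_k = a·s_k + b·t_k at every step:
  q = 4: r = 69, s = 1 − 4·0 = 1, t = 0 − 4·1 = -4  (check: 477·1 + 102·(-4) = 69)
  q = 1: r = 33, s = 0 − 1·1 = -1, t = 1 − 1·(-4) = 5  (check: 477·(-1) + 102·5 = 33)
  q = 2: r = 3, s = 1 − 2·(-1) = 3, t = -4 − 2·5 = -14  (check: 477·3 + 102·(-14) = 3)
The row with r = 3 (the gcd) gives the Bezout coefficients s = 3, t = -14.
Result: 477 · (3) + 102 · (-14) = 3.

gcd(477, 102) = 3; s = 3, t = -14 (check: 477·3 + 102·(-14) = 3).


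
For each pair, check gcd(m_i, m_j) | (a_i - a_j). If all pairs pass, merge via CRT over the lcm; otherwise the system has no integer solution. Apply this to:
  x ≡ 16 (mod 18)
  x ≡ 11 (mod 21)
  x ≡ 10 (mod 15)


Moduli 18, 21, 15 are not pairwise coprime, so CRT works modulo lcm(m_i) when all pairwise compatibility conditions hold.
Pairwise compatibility: gcd(m_i, m_j) must divide a_i - a_j for every pair.
Merge one congruence at a time:
  Start: x ≡ 16 (mod 18).
  Combine with x ≡ 11 (mod 21): gcd(18, 21) = 3, and 11 - 16 = -5 is NOT divisible by 3.
    ⇒ system is inconsistent (no integer solution).

No solution (the system is inconsistent).


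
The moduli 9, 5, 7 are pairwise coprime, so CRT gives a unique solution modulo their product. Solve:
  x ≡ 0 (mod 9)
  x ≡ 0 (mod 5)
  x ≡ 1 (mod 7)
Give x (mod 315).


Moduli 9, 5, 7 are pairwise coprime; by CRT there is a unique solution modulo M = 9 · 5 · 7 = 315.
Solve pairwise, accumulating the modulus:
  Start with x ≡ 0 (mod 9).
  Combine with x ≡ 0 (mod 5): since gcd(9, 5) = 1, we get a unique residue mod 45.
    Write x = 0 + 9·t and substitute into x ≡ 0 (mod 5): 9·t ≡ 0 − 0 = 0 (mod 5).
    Reduce coefficients mod 5: 4·t ≡ 0 (mod 5).
    The inverse of 4 mod 5 is 4 (since 4·4 = 16 = 3·5 + 1), so t ≡ 4·0 = 0 ≡ 0 (mod 5).
    Then x = 0 + 9·0 = 0, valid modulo lcm(9, 5) = 45: x ≡ 0 (mod 45).
  Combine with x ≡ 1 (mod 7): since gcd(45, 7) = 1, we get a unique residue mod 315.
    Write x = 0 + 45·t and substitute into x ≡ 1 (mod 7): 45·t ≡ 1 − 0 = 1 (mod 7).
    Reduce coefficients mod 7: 3·t ≡ 1 (mod 7).
    The inverse of 3 mod 7 is 5 (since 3·5 = 15 = 2·7 + 1), so t ≡ 5·1 = 5 ≡ 5 (mod 7).
    Then x = 0 + 45·5 = 225, valid modulo lcm(45, 7) = 315: x ≡ 225 (mod 315).
Verify: 225 mod 9 = 0 ✓, 225 mod 5 = 0 ✓, 225 mod 7 = 1 ✓.

x ≡ 225 (mod 315).


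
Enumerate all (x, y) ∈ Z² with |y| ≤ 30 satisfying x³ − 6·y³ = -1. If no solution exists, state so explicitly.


The equation is x³ - 6y³ = -1. For fixed y, x³ = 6·y³ − 1, so a solution requires the RHS to be a perfect cube.
Strategy: iterate y from -30 to 30, compute RHS = 6·y³ − 1, and check whether it is a (positive or negative) perfect cube.
Check small values of y:
  y = 0: RHS = -1 = (-1)³ ⇒ x = -1 works.
  y = 1: RHS = 5 is not a perfect cube.
  y = -1: RHS = -7 is not a perfect cube.
  y = 2: RHS = 47 is not a perfect cube.
  y = -2: RHS = -49 is not a perfect cube.
  y = 3: RHS = 161 is not a perfect cube.
  y = -3: RHS = -163 is not a perfect cube.
Continuing the search up to |y| = 30 finds no further solutions beyond those listed.
Collected solutions: (-1, 0).

Solutions (with |y| ≤ 30): (-1, 0).


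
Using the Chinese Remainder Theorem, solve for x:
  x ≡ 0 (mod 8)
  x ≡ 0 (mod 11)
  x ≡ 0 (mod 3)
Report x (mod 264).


Moduli 8, 11, 3 are pairwise coprime; by CRT there is a unique solution modulo M = 8 · 11 · 3 = 264.
Solve pairwise, accumulating the modulus:
  Start with x ≡ 0 (mod 8).
  Combine with x ≡ 0 (mod 11): since gcd(8, 11) = 1, we get a unique residue mod 88.
    Write x = 0 + 8·t and substitute into x ≡ 0 (mod 11): 8·t ≡ 0 − 0 = 0 (mod 11).
    The inverse of 8 mod 11 is 7 (since 8·7 = 56 = 5·11 + 1), so t ≡ 7·0 = 0 ≡ 0 (mod 11).
    Then x = 0 + 8·0 = 0, valid modulo lcm(8, 11) = 88: x ≡ 0 (mod 88).
  Combine with x ≡ 0 (mod 3): since gcd(88, 3) = 1, we get a unique residue mod 264.
    Write x = 0 + 88·t and substitute into x ≡ 0 (mod 3): 88·t ≡ 0 − 0 = 0 (mod 3).
    Reduce coefficients mod 3: 1·t ≡ 0 (mod 3).
    So t ≡ 0 (mod 3).
    Then x = 0 + 88·0 = 0, valid modulo lcm(88, 3) = 264: x ≡ 0 (mod 264).
Verify: 0 mod 8 = 0 ✓, 0 mod 11 = 0 ✓, 0 mod 3 = 0 ✓.

x ≡ 0 (mod 264).


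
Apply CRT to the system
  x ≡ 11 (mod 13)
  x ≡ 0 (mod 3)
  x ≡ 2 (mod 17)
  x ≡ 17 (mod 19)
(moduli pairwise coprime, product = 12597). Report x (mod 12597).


Product of moduli M = 13 · 3 · 17 · 19 = 12597.
Merge one congruence at a time:
  Start: x ≡ 11 (mod 13).
  Combine with x ≡ 0 (mod 3); new modulus lcm = 39.
    Write x = 11 + 13·t and substitute into x ≡ 0 (mod 3): 13·t ≡ 0 − 11 = -11 (mod 3).
    Reduce coefficients mod 3: 1·t ≡ 1 (mod 3).
    So t ≡ 1 (mod 3).
    Then x = 11 + 13·1 = 24, valid modulo lcm(13, 3) = 39: x ≡ 24 (mod 39).
  Combine with x ≡ 2 (mod 17); new modulus lcm = 663.
    Write x = 24 + 39·t and substitute into x ≡ 2 (mod 17): 39·t ≡ 2 − 24 = -22 (mod 17).
    Reduce coefficients mod 17: 5·t ≡ 12 (mod 17).
    The inverse of 5 mod 17 is 7 (since 5·7 = 35 = 2·17 + 1), so t ≡ 7·12 = 84 ≡ 16 (mod 17).
    Then x = 24 + 39·16 = 648, valid modulo lcm(39, 17) = 663: x ≡ 648 (mod 663).
  Combine with x ≡ 17 (mod 19); new modulus lcm = 12597.
    Write x = 648 + 663·t and substitute into x ≡ 17 (mod 19): 663·t ≡ 17 − 648 = -631 (mod 19).
    Reduce coefficients mod 19: 17·t ≡ 15 (mod 19).
    The inverse of 17 mod 19 is 9 (since 17·9 = 153 = 8·19 + 1), so t ≡ 9·15 = 135 ≡ 2 (mod 19).
    Then x = 648 + 663·2 = 1974, valid modulo lcm(663, 19) = 12597: x ≡ 1974 (mod 12597).
Verify against each original: 1974 mod 13 = 11, 1974 mod 3 = 0, 1974 mod 17 = 2, 1974 mod 19 = 17.

x ≡ 1974 (mod 12597).


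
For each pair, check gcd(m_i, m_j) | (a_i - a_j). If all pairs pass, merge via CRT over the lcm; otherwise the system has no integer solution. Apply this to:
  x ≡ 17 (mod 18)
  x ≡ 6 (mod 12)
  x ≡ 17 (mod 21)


Moduli 18, 12, 21 are not pairwise coprime, so CRT works modulo lcm(m_i) when all pairwise compatibility conditions hold.
Pairwise compatibility: gcd(m_i, m_j) must divide a_i - a_j for every pair.
Merge one congruence at a time:
  Start: x ≡ 17 (mod 18).
  Combine with x ≡ 6 (mod 12): gcd(18, 12) = 6, and 6 - 17 = -11 is NOT divisible by 6.
    ⇒ system is inconsistent (no integer solution).

No solution (the system is inconsistent).


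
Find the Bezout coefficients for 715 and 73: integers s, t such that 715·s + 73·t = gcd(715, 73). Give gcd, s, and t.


Euclidean algorithm on (715, 73) — divide until remainder is 0:
  715 = 9 · 73 + 58
  73 = 1 · 58 + 15
  58 = 3 · 15 + 13
  15 = 1 · 13 + 2
  13 = 6 · 2 + 1
  2 = 2 · 1 + 0
gcd(715, 73) = 1.
Track Bezout coefficients alongside the remainders: start with r₀ = 715 = a·1 + b·0 (s = 1, t = 0) and r₁ = 73 = a·0 + b·1 (s = 0, t = 1); each new remainder r_{k+1} = r_{k-1} − q_k·r_k inherits s_{k+1} = s_{k-1} − q_k·s_k, t_{k+1} = t_{k-1} − q_k·t_k, so r_k = a·s_k + b·t_k at every step:
  q = 9: r = 58, s = 1 − 9·0 = 1, t = 0 − 9·1 = -9  (check: 715·1 + 73·(-9) = 58)
  q = 1: r = 15, s = 0 − 1·1 = -1, t = 1 − 1·(-9) = 10  (check: 715·(-1) + 73·10 = 15)
  q = 3: r = 13, s = 1 − 3·(-1) = 4, t = -9 − 3·10 = -39  (check: 715·4 + 73·(-39) = 13)
  q = 1: r = 2, s = -1 − 1·4 = -5, t = 10 − 1·(-39) = 49  (check: 715·(-5) + 73·49 = 2)
  q = 6: r = 1, s = 4 − 6·(-5) = 34, t = -39 − 6·49 = -333  (check: 715·34 + 73·(-333) = 1)
The row with r = 1 (the gcd) gives the Bezout coefficients s = 34, t = -333.
Result: 715 · (34) + 73 · (-333) = 1.

gcd(715, 73) = 1; s = 34, t = -333 (check: 715·34 + 73·(-333) = 1).


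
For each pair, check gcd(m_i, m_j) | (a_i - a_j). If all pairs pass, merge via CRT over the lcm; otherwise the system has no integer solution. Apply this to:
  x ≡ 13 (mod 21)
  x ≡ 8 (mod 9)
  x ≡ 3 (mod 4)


Moduli 21, 9, 4 are not pairwise coprime, so CRT works modulo lcm(m_i) when all pairwise compatibility conditions hold.
Pairwise compatibility: gcd(m_i, m_j) must divide a_i - a_j for every pair.
Merge one congruence at a time:
  Start: x ≡ 13 (mod 21).
  Combine with x ≡ 8 (mod 9): gcd(21, 9) = 3, and 8 - 13 = -5 is NOT divisible by 3.
    ⇒ system is inconsistent (no integer solution).

No solution (the system is inconsistent).


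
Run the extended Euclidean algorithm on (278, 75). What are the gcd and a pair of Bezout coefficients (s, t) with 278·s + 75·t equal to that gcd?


Euclidean algorithm on (278, 75) — divide until remainder is 0:
  278 = 3 · 75 + 53
  75 = 1 · 53 + 22
  53 = 2 · 22 + 9
  22 = 2 · 9 + 4
  9 = 2 · 4 + 1
  4 = 4 · 1 + 0
gcd(278, 75) = 1.
Track Bezout coefficients alongside the remainders: start with r₀ = 278 = a·1 + b·0 (s = 1, t = 0) and r₁ = 75 = a·0 + b·1 (s = 0, t = 1); each new remainder r_{k+1} = r_{k-1} − q_k·r_k inherits s_{k+1} = s_{k-1} − q_k·s_k, t_{k+1} = t_{k-1} − q_k·t_k, so r_k = a·s_k + b·t_k at every step:
  q = 3: r = 53, s = 1 − 3·0 = 1, t = 0 − 3·1 = -3  (check: 278·1 + 75·(-3) = 53)
  q = 1: r = 22, s = 0 − 1·1 = -1, t = 1 − 1·(-3) = 4  (check: 278·(-1) + 75·4 = 22)
  q = 2: r = 9, s = 1 − 2·(-1) = 3, t = -3 − 2·4 = -11  (check: 278·3 + 75·(-11) = 9)
  q = 2: r = 4, s = -1 − 2·3 = -7, t = 4 − 2·(-11) = 26  (check: 278·(-7) + 75·26 = 4)
  q = 2: r = 1, s = 3 − 2·(-7) = 17, t = -11 − 2·26 = -63  (check: 278·17 + 75·(-63) = 1)
The row with r = 1 (the gcd) gives the Bezout coefficients s = 17, t = -63.
Result: 278 · (17) + 75 · (-63) = 1.

gcd(278, 75) = 1; s = 17, t = -63 (check: 278·17 + 75·(-63) = 1).


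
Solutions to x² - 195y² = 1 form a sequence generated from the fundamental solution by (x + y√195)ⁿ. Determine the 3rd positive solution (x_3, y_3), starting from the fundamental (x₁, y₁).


Step 1: Find the fundamental solution (x₁, y₁) of x² - 195y² = 1.
  Expand √195 as a continued fraction. a₀ = ⌊√195⌋ = 13; iterate m_{k+1} = d_k·a_k − m_k, d_{k+1} = (195 − m_{k+1}²)/d_k, a_{k+1} = ⌊(a₀ + m_{k+1})/d_{k+1}⌋ (starting m₀ = 0, d₀ = 1), with convergents p_k = a_k·p_{k-1} + p_{k-2}, q_k = a_k·q_{k-1} + q_{k-2} (p₋₁ = 1, q₋₁ = 0):
  k = 0: a₀ = 13; p₀/q₀ = 13/1; p₀² − 195·q₀² = 169 − 195 = -26.
  k = 1: m = 13, d = 26, a = ⌊(13 + 13)/26⌋ = 1; p/q = (1·13 + 1)/(1·1 + 0) = 14/1; p² − 195·q² = 196 − 195 = 1.
  The first convergent with p² − 195·q² = 1 gives the fundamental solution (x₁, y₁) = (14, 1).
Step 2: Apply the recurrence (x_{n+1}, y_{n+1}) = (x₁x_n + 195y₁y_n, x₁y_n + y₁x_n) repeatedly.
  From (x_1, y_1) = (14, 1): x_2 = 14·14 + 195·1·1 = 391; y_2 = 14·1 + 1·14 = 28.
  From (x_2, y_2) = (391, 28): x_3 = 14·391 + 195·1·28 = 10934; y_3 = 14·28 + 1·391 = 783.
Step 3: Verify x_3² - 195·y_3² = 119552356 - 119552355 = 1 (should be 1). ✓

(x_1, y_1) = (14, 1); (x_3, y_3) = (10934, 783).


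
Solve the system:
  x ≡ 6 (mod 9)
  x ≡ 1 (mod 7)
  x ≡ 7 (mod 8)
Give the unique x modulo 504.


Moduli 9, 7, 8 are pairwise coprime; by CRT there is a unique solution modulo M = 9 · 7 · 8 = 504.
Solve pairwise, accumulating the modulus:
  Start with x ≡ 6 (mod 9).
  Combine with x ≡ 1 (mod 7): since gcd(9, 7) = 1, we get a unique residue mod 63.
    Write x = 6 + 9·t and substitute into x ≡ 1 (mod 7): 9·t ≡ 1 − 6 = -5 (mod 7).
    Reduce coefficients mod 7: 2·t ≡ 2 (mod 7).
    The inverse of 2 mod 7 is 4 (since 2·4 = 8 = 1·7 + 1), so t ≡ 4·2 = 8 ≡ 1 (mod 7).
    Then x = 6 + 9·1 = 15, valid modulo lcm(9, 7) = 63: x ≡ 15 (mod 63).
  Combine with x ≡ 7 (mod 8): since gcd(63, 8) = 1, we get a unique residue mod 504.
    Write x = 15 + 63·t and substitute into x ≡ 7 (mod 8): 63·t ≡ 7 − 15 = -8 (mod 8).
    Reduce coefficients mod 8: 7·t ≡ 0 (mod 8).
    The inverse of 7 mod 8 is 7 (since 7·7 = 49 = 6·8 + 1), so t ≡ 7·0 = 0 ≡ 0 (mod 8).
    Then x = 15 + 63·0 = 15, valid modulo lcm(63, 8) = 504: x ≡ 15 (mod 504).
Verify: 15 mod 9 = 6 ✓, 15 mod 7 = 1 ✓, 15 mod 8 = 7 ✓.

x ≡ 15 (mod 504).


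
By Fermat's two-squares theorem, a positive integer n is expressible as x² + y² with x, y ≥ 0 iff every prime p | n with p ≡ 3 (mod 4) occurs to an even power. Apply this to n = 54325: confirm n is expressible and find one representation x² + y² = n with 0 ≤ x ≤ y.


Step 1: Factor n = 54325 = 5^2 · 41 · 53.
Step 2: Check the mod-4 condition on each prime factor: 5 ≡ 1 (mod 4), exponent 2; 41 ≡ 1 (mod 4), exponent 1; 53 ≡ 1 (mod 4), exponent 1.
All primes ≡ 3 (mod 4) appear to even exponent (or don't appear), so by the two-squares theorem n IS expressible as a sum of two squares.
Step 3: Build a representation. Group n = k² · m with k = 5 and m = 41 · 53 = 2173 (a product of primes ≡ 1 (mod 4)); a representation of m scales to one of n via (k·x)² + (k·y)² = k²(x² + y²). Each prime p ≡ 1 (mod 4) is itself a sum of two squares; find a² by testing p − a² for a perfect square:
  41: 41 − 1² = 40, 41 − 2² = 37, 41 − 3² = 32, 41 − 4² = 25 = 5² ⇒ 41 = 4² + 5².
  53: 53 − 1² = 52, 53 − 2² = 49 = 7² ⇒ 53 = 2² + 7².
  Combine using the Brahmagupta–Fibonacci identity (a² + b²)(c² + d²) = (ac − bd)² + (ad + bc)² = (ac + bd)² + (ad − bc)²:
  41 · 53 = 2173: from (4² + 5²)(2² + 7²), take (4·2 − 5·7, 4·7 + 5·2) = (8 − 35, 28 + 10) = (-27, 38); dropping signs (only squares matter) gives (27, 38); check 27² + 38² = 729 + 1444 = 2173 ✓.
  Scale by k = 5: (5·27, 5·38) = (135, 190).
Step 4: Order so x ≤ y and verify: 135² + 190² = 18225 + 36100 = 54325 = n. ✓

n = 54325 = 135² + 190² (one valid representation with x ≤ y).


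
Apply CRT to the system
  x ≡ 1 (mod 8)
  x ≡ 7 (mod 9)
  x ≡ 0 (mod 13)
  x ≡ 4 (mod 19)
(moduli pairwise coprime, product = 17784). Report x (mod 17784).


Product of moduli M = 8 · 9 · 13 · 19 = 17784.
Merge one congruence at a time:
  Start: x ≡ 1 (mod 8).
  Combine with x ≡ 7 (mod 9); new modulus lcm = 72.
    Write x = 1 + 8·t and substitute into x ≡ 7 (mod 9): 8·t ≡ 7 − 1 = 6 (mod 9).
    The inverse of 8 mod 9 is 8 (since 8·8 = 64 = 7·9 + 1), so t ≡ 8·6 = 48 ≡ 3 (mod 9).
    Then x = 1 + 8·3 = 25, valid modulo lcm(8, 9) = 72: x ≡ 25 (mod 72).
  Combine with x ≡ 0 (mod 13); new modulus lcm = 936.
    Write x = 25 + 72·t and substitute into x ≡ 0 (mod 13): 72·t ≡ 0 − 25 = -25 (mod 13).
    Reduce coefficients mod 13: 7·t ≡ 1 (mod 13).
    The inverse of 7 mod 13 is 2 (since 7·2 = 14 = 1·13 + 1), so t ≡ 2·1 = 2 ≡ 2 (mod 13).
    Then x = 25 + 72·2 = 169, valid modulo lcm(72, 13) = 936: x ≡ 169 (mod 936).
  Combine with x ≡ 4 (mod 19); new modulus lcm = 17784.
    Write x = 169 + 936·t and substitute into x ≡ 4 (mod 19): 936·t ≡ 4 − 169 = -165 (mod 19).
    Reduce coefficients mod 19: 5·t ≡ 6 (mod 19).
    The inverse of 5 mod 19 is 4 (since 5·4 = 20 = 1·19 + 1), so t ≡ 4·6 = 24 ≡ 5 (mod 19).
    Then x = 169 + 936·5 = 4849, valid modulo lcm(936, 19) = 17784: x ≡ 4849 (mod 17784).
Verify against each original: 4849 mod 8 = 1, 4849 mod 9 = 7, 4849 mod 13 = 0, 4849 mod 19 = 4.

x ≡ 4849 (mod 17784).


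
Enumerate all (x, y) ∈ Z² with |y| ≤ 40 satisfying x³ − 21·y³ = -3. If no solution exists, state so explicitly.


The equation is x³ - 21y³ = -3. For fixed y, x³ = 21·y³ − 3, so a solution requires the RHS to be a perfect cube.
Strategy: iterate y from -40 to 40, compute RHS = 21·y³ − 3, and check whether it is a (positive or negative) perfect cube.
Check small values of y:
  y = 0: RHS = -3 is not a perfect cube.
  y = 1: RHS = 18 is not a perfect cube.
  y = -1: RHS = -24 is not a perfect cube.
  y = 2: RHS = 165 is not a perfect cube.
  y = -2: RHS = -171 is not a perfect cube.
  y = 3: RHS = 564 is not a perfect cube.
  y = -3: RHS = -570 is not a perfect cube.
Continuing the search up to |y| = 40 finds no solutions either.
No (x, y) in the scanned range satisfies the equation.

No integer solutions with |y| ≤ 40.


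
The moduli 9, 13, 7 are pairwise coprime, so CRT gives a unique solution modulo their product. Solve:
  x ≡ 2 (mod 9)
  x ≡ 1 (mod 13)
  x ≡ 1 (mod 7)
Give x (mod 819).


Moduli 9, 13, 7 are pairwise coprime; by CRT there is a unique solution modulo M = 9 · 13 · 7 = 819.
Solve pairwise, accumulating the modulus:
  Start with x ≡ 2 (mod 9).
  Combine with x ≡ 1 (mod 13): since gcd(9, 13) = 1, we get a unique residue mod 117.
    Write x = 2 + 9·t and substitute into x ≡ 1 (mod 13): 9·t ≡ 1 − 2 = -1 (mod 13).
    Reduce coefficients mod 13: 9·t ≡ 12 (mod 13).
    The inverse of 9 mod 13 is 3 (since 9·3 = 27 = 2·13 + 1), so t ≡ 3·12 = 36 ≡ 10 (mod 13).
    Then x = 2 + 9·10 = 92, valid modulo lcm(9, 13) = 117: x ≡ 92 (mod 117).
  Combine with x ≡ 1 (mod 7): since gcd(117, 7) = 1, we get a unique residue mod 819.
    Write x = 92 + 117·t and substitute into x ≡ 1 (mod 7): 117·t ≡ 1 − 92 = -91 (mod 7).
    Reduce coefficients mod 7: 5·t ≡ 0 (mod 7).
    The inverse of 5 mod 7 is 3 (since 5·3 = 15 = 2·7 + 1), so t ≡ 3·0 = 0 ≡ 0 (mod 7).
    Then x = 92 + 117·0 = 92, valid modulo lcm(117, 7) = 819: x ≡ 92 (mod 819).
Verify: 92 mod 9 = 2 ✓, 92 mod 13 = 1 ✓, 92 mod 7 = 1 ✓.

x ≡ 92 (mod 819).


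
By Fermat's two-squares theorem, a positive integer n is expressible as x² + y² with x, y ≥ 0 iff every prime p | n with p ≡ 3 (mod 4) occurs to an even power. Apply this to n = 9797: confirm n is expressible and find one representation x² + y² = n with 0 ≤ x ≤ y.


Step 1: Factor n = 9797 = 97 · 101.
Step 2: Check the mod-4 condition on each prime factor: 97 ≡ 1 (mod 4), exponent 1; 101 ≡ 1 (mod 4), exponent 1.
All primes ≡ 3 (mod 4) appear to even exponent (or don't appear), so by the two-squares theorem n IS expressible as a sum of two squares.
Step 3: Build a representation. Here n = 97 · 101 is a product of primes ≡ 1 (mod 4). Each prime p ≡ 1 (mod 4) is itself a sum of two squares; find a² by testing p − a² for a perfect square:
  97: 97 − 1² = 96, 97 − 2² = 93, 97 − 3² = 88, 97 − 4² = 81 = 9² ⇒ 97 = 4² + 9².
  101: 101 − 1² = 100 = 10² ⇒ 101 = 1² + 10².
  Combine using the Brahmagupta–Fibonacci identity (a² + b²)(c² + d²) = (ac − bd)² + (ad + bc)² = (ac + bd)² + (ad − bc)²:
  97 · 101 = 9797: from (4² + 9²)(1² + 10²), take (4·1 − 9·10, 4·10 + 9·1) = (4 − 90, 40 + 9) = (-86, 49); dropping signs (only squares matter) gives (86, 49); check 86² + 49² = 7396 + 2401 = 9797 ✓.
Step 4: Order so x ≤ y and verify: 49² + 86² = 2401 + 7396 = 9797 = n. ✓

n = 9797 = 49² + 86² (one valid representation with x ≤ y).


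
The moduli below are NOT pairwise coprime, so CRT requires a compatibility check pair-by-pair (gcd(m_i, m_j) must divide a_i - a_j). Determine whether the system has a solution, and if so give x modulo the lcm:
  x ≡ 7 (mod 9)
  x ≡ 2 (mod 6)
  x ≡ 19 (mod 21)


Moduli 9, 6, 21 are not pairwise coprime, so CRT works modulo lcm(m_i) when all pairwise compatibility conditions hold.
Pairwise compatibility: gcd(m_i, m_j) must divide a_i - a_j for every pair.
Merge one congruence at a time:
  Start: x ≡ 7 (mod 9).
  Combine with x ≡ 2 (mod 6): gcd(9, 6) = 3, and 2 - 7 = -5 is NOT divisible by 3.
    ⇒ system is inconsistent (no integer solution).

No solution (the system is inconsistent).


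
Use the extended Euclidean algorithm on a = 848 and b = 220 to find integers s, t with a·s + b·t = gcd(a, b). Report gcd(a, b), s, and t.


Euclidean algorithm on (848, 220) — divide until remainder is 0:
  848 = 3 · 220 + 188
  220 = 1 · 188 + 32
  188 = 5 · 32 + 28
  32 = 1 · 28 + 4
  28 = 7 · 4 + 0
gcd(848, 220) = 4.
Track Bezout coefficients alongside the remainders: start with r₀ = 848 = a·1 + b·0 (s = 1, t = 0) and r₁ = 220 = a·0 + b·1 (s = 0, t = 1); each new remainder r_{k+1} = r_{k-1} − q_k·r_k inherits s_{k+1} = s_{k-1} − q_k·s_k, t_{k+1} = t_{k-1} − q_k·t_k, so r_k = a·s_k + b·t_k at every step:
  q = 3: r = 188, s = 1 − 3·0 = 1, t = 0 − 3·1 = -3  (check: 848·1 + 220·(-3) = 188)
  q = 1: r = 32, s = 0 − 1·1 = -1, t = 1 − 1·(-3) = 4  (check: 848·(-1) + 220·4 = 32)
  q = 5: r = 28, s = 1 − 5·(-1) = 6, t = -3 − 5·4 = -23  (check: 848·6 + 220·(-23) = 28)
  q = 1: r = 4, s = -1 − 1·6 = -7, t = 4 − 1·(-23) = 27  (check: 848·(-7) + 220·27 = 4)
The row with r = 4 (the gcd) gives the Bezout coefficients s = -7, t = 27.
Result: 848 · (-7) + 220 · (27) = 4.

gcd(848, 220) = 4; s = -7, t = 27 (check: 848·(-7) + 220·27 = 4).


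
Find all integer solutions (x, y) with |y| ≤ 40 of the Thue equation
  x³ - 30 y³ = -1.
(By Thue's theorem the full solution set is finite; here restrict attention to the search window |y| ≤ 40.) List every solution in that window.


The equation is x³ - 30y³ = -1. For fixed y, x³ = 30·y³ − 1, so a solution requires the RHS to be a perfect cube.
Strategy: iterate y from -40 to 40, compute RHS = 30·y³ − 1, and check whether it is a (positive or negative) perfect cube.
Check small values of y:
  y = 0: RHS = -1 = (-1)³ ⇒ x = -1 works.
  y = 1: RHS = 29 is not a perfect cube.
  y = -1: RHS = -31 is not a perfect cube.
  y = 2: RHS = 239 is not a perfect cube.
  y = -2: RHS = -241 is not a perfect cube.
  y = 3: RHS = 809 is not a perfect cube.
  y = -3: RHS = -811 is not a perfect cube.
Continuing the search up to |y| = 40 finds no further solutions beyond those listed.
Collected solutions: (-1, 0).

Solutions (with |y| ≤ 40): (-1, 0).


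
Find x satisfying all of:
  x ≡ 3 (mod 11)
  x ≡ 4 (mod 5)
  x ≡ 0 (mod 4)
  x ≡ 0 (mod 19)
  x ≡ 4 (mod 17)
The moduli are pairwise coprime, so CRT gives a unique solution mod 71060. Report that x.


Product of moduli M = 11 · 5 · 4 · 19 · 17 = 71060.
Merge one congruence at a time:
  Start: x ≡ 3 (mod 11).
  Combine with x ≡ 4 (mod 5); new modulus lcm = 55.
    Write x = 3 + 11·t and substitute into x ≡ 4 (mod 5): 11·t ≡ 4 − 3 = 1 (mod 5).
    Reduce coefficients mod 5: 1·t ≡ 1 (mod 5).
    So t ≡ 1 (mod 5).
    Then x = 3 + 11·1 = 14, valid modulo lcm(11, 5) = 55: x ≡ 14 (mod 55).
  Combine with x ≡ 0 (mod 4); new modulus lcm = 220.
    Write x = 14 + 55·t and substitute into x ≡ 0 (mod 4): 55·t ≡ 0 − 14 = -14 (mod 4).
    Reduce coefficients mod 4: 3·t ≡ 2 (mod 4).
    The inverse of 3 mod 4 is 3 (since 3·3 = 9 = 2·4 + 1), so t ≡ 3·2 = 6 ≡ 2 (mod 4).
    Then x = 14 + 55·2 = 124, valid modulo lcm(55, 4) = 220: x ≡ 124 (mod 220).
  Combine with x ≡ 0 (mod 19); new modulus lcm = 4180.
    Write x = 124 + 220·t and substitute into x ≡ 0 (mod 19): 220·t ≡ 0 − 124 = -124 (mod 19).
    Reduce coefficients mod 19: 11·t ≡ 9 (mod 19).
    The inverse of 11 mod 19 is 7 (since 11·7 = 77 = 4·19 + 1), so t ≡ 7·9 = 63 ≡ 6 (mod 19).
    Then x = 124 + 220·6 = 1444, valid modulo lcm(220, 19) = 4180: x ≡ 1444 (mod 4180).
  Combine with x ≡ 4 (mod 17); new modulus lcm = 71060.
    Write x = 1444 + 4180·t and substitute into x ≡ 4 (mod 17): 4180·t ≡ 4 − 1444 = -1440 (mod 17).
    Reduce coefficients mod 17: 15·t ≡ 5 (mod 17).
    The inverse of 15 mod 17 is 8 (since 15·8 = 120 = 7·17 + 1), so t ≡ 8·5 = 40 ≡ 6 (mod 17).
    Then x = 1444 + 4180·6 = 26524, valid modulo lcm(4180, 17) = 71060: x ≡ 26524 (mod 71060).
Verify against each original: 26524 mod 11 = 3, 26524 mod 5 = 4, 26524 mod 4 = 0, 26524 mod 19 = 0, 26524 mod 17 = 4.

x ≡ 26524 (mod 71060).


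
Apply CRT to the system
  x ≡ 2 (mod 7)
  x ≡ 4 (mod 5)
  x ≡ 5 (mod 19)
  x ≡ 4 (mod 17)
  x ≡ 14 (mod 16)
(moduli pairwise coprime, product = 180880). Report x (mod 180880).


Product of moduli M = 7 · 5 · 19 · 17 · 16 = 180880.
Merge one congruence at a time:
  Start: x ≡ 2 (mod 7).
  Combine with x ≡ 4 (mod 5); new modulus lcm = 35.
    Write x = 2 + 7·t and substitute into x ≡ 4 (mod 5): 7·t ≡ 4 − 2 = 2 (mod 5).
    Reduce coefficients mod 5: 2·t ≡ 2 (mod 5).
    The inverse of 2 mod 5 is 3 (since 2·3 = 6 = 1·5 + 1), so t ≡ 3·2 = 6 ≡ 1 (mod 5).
    Then x = 2 + 7·1 = 9, valid modulo lcm(7, 5) = 35: x ≡ 9 (mod 35).
  Combine with x ≡ 5 (mod 19); new modulus lcm = 665.
    Write x = 9 + 35·t and substitute into x ≡ 5 (mod 19): 35·t ≡ 5 − 9 = -4 (mod 19).
    Reduce coefficients mod 19: 16·t ≡ 15 (mod 19).
    The inverse of 16 mod 19 is 6 (since 16·6 = 96 = 5·19 + 1), so t ≡ 6·15 = 90 ≡ 14 (mod 19).
    Then x = 9 + 35·14 = 499, valid modulo lcm(35, 19) = 665: x ≡ 499 (mod 665).
  Combine with x ≡ 4 (mod 17); new modulus lcm = 11305.
    Write x = 499 + 665·t and substitute into x ≡ 4 (mod 17): 665·t ≡ 4 − 499 = -495 (mod 17).
    Reduce coefficients mod 17: 2·t ≡ 15 (mod 17).
    The inverse of 2 mod 17 is 9 (since 2·9 = 18 = 1·17 + 1), so t ≡ 9·15 = 135 ≡ 16 (mod 17).
    Then x = 499 + 665·16 = 11139, valid modulo lcm(665, 17) = 11305: x ≡ 11139 (mod 11305).
  Combine with x ≡ 14 (mod 16); new modulus lcm = 180880.
    Write x = 11139 + 11305·t and substitute into x ≡ 14 (mod 16): 11305·t ≡ 14 − 11139 = -11125 (mod 16).
    Reduce coefficients mod 16: 9·t ≡ 11 (mod 16).
    The inverse of 9 mod 16 is 9 (since 9·9 = 81 = 5·16 + 1), so t ≡ 9·11 = 99 ≡ 3 (mod 16).
    Then x = 11139 + 11305·3 = 45054, valid modulo lcm(11305, 16) = 180880: x ≡ 45054 (mod 180880).
Verify against each original: 45054 mod 7 = 2, 45054 mod 5 = 4, 45054 mod 19 = 5, 45054 mod 17 = 4, 45054 mod 16 = 14.

x ≡ 45054 (mod 180880).


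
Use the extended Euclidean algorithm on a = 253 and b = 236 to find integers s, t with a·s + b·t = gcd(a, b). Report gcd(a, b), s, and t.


Euclidean algorithm on (253, 236) — divide until remainder is 0:
  253 = 1 · 236 + 17
  236 = 13 · 17 + 15
  17 = 1 · 15 + 2
  15 = 7 · 2 + 1
  2 = 2 · 1 + 0
gcd(253, 236) = 1.
Track Bezout coefficients alongside the remainders: start with r₀ = 253 = a·1 + b·0 (s = 1, t = 0) and r₁ = 236 = a·0 + b·1 (s = 0, t = 1); each new remainder r_{k+1} = r_{k-1} − q_k·r_k inherits s_{k+1} = s_{k-1} − q_k·s_k, t_{k+1} = t_{k-1} − q_k·t_k, so r_k = a·s_k + b·t_k at every step:
  q = 1: r = 17, s = 1 − 1·0 = 1, t = 0 − 1·1 = -1  (check: 253·1 + 236·(-1) = 17)
  q = 13: r = 15, s = 0 − 13·1 = -13, t = 1 − 13·(-1) = 14  (check: 253·(-13) + 236·14 = 15)
  q = 1: r = 2, s = 1 − 1·(-13) = 14, t = -1 − 1·14 = -15  (check: 253·14 + 236·(-15) = 2)
  q = 7: r = 1, s = -13 − 7·14 = -111, t = 14 − 7·(-15) = 119  (check: 253·(-111) + 236·119 = 1)
The row with r = 1 (the gcd) gives the Bezout coefficients s = -111, t = 119.
Result: 253 · (-111) + 236 · (119) = 1.

gcd(253, 236) = 1; s = -111, t = 119 (check: 253·(-111) + 236·119 = 1).


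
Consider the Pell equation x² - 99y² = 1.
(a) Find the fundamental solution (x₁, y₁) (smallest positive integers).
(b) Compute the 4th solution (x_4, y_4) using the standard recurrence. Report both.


Step 1: Find the fundamental solution (x₁, y₁) of x² - 99y² = 1.
  Expand √99 as a continued fraction. a₀ = ⌊√99⌋ = 9; iterate m_{k+1} = d_k·a_k − m_k, d_{k+1} = (99 − m_{k+1}²)/d_k, a_{k+1} = ⌊(a₀ + m_{k+1})/d_{k+1}⌋ (starting m₀ = 0, d₀ = 1), with convergents p_k = a_k·p_{k-1} + p_{k-2}, q_k = a_k·q_{k-1} + q_{k-2} (p₋₁ = 1, q₋₁ = 0):
  k = 0: a₀ = 9; p₀/q₀ = 9/1; p₀² − 99·q₀² = 81 − 99 = -18.
  k = 1: m = 9, d = 18, a = ⌊(9 + 9)/18⌋ = 1; p/q = (1·9 + 1)/(1·1 + 0) = 10/1; p² − 99·q² = 100 − 99 = 1.
  The first convergent with p² − 99·q² = 1 gives the fundamental solution (x₁, y₁) = (10, 1).
Step 2: Apply the recurrence (x_{n+1}, y_{n+1}) = (x₁x_n + 99y₁y_n, x₁y_n + y₁x_n) repeatedly.
  From (x_1, y_1) = (10, 1): x_2 = 10·10 + 99·1·1 = 199; y_2 = 10·1 + 1·10 = 20.
  From (x_2, y_2) = (199, 20): x_3 = 10·199 + 99·1·20 = 3970; y_3 = 10·20 + 1·199 = 399.
  From (x_3, y_3) = (3970, 399): x_4 = 10·3970 + 99·1·399 = 79201; y_4 = 10·399 + 1·3970 = 7960.
Step 3: Verify x_4² - 99·y_4² = 6272798401 - 6272798400 = 1 (should be 1). ✓

(x_1, y_1) = (10, 1); (x_4, y_4) = (79201, 7960).


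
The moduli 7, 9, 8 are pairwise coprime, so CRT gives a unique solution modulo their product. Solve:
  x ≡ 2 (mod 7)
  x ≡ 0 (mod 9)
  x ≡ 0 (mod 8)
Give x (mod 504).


Moduli 7, 9, 8 are pairwise coprime; by CRT there is a unique solution modulo M = 7 · 9 · 8 = 504.
Solve pairwise, accumulating the modulus:
  Start with x ≡ 2 (mod 7).
  Combine with x ≡ 0 (mod 9): since gcd(7, 9) = 1, we get a unique residue mod 63.
    Write x = 2 + 7·t and substitute into x ≡ 0 (mod 9): 7·t ≡ 0 − 2 = -2 (mod 9).
    Reduce coefficients mod 9: 7·t ≡ 7 (mod 9).
    The inverse of 7 mod 9 is 4 (since 7·4 = 28 = 3·9 + 1), so t ≡ 4·7 = 28 ≡ 1 (mod 9).
    Then x = 2 + 7·1 = 9, valid modulo lcm(7, 9) = 63: x ≡ 9 (mod 63).
  Combine with x ≡ 0 (mod 8): since gcd(63, 8) = 1, we get a unique residue mod 504.
    Write x = 9 + 63·t and substitute into x ≡ 0 (mod 8): 63·t ≡ 0 − 9 = -9 (mod 8).
    Reduce coefficients mod 8: 7·t ≡ 7 (mod 8).
    The inverse of 7 mod 8 is 7 (since 7·7 = 49 = 6·8 + 1), so t ≡ 7·7 = 49 ≡ 1 (mod 8).
    Then x = 9 + 63·1 = 72, valid modulo lcm(63, 8) = 504: x ≡ 72 (mod 504).
Verify: 72 mod 7 = 2 ✓, 72 mod 9 = 0 ✓, 72 mod 8 = 0 ✓.

x ≡ 72 (mod 504).


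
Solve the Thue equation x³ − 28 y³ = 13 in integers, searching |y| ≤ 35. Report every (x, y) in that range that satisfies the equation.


The equation is x³ - 28y³ = 13. For fixed y, x³ = 28·y³ + 13, so a solution requires the RHS to be a perfect cube.
Strategy: iterate y from -35 to 35, compute RHS = 28·y³ + 13, and check whether it is a (positive or negative) perfect cube.
Check small values of y:
  y = 0: RHS = 13 is not a perfect cube.
  y = 1: RHS = 41 is not a perfect cube.
  y = -1: RHS = -15 is not a perfect cube.
  y = 2: RHS = 237 is not a perfect cube.
  y = -2: RHS = -211 is not a perfect cube.
  y = 3: RHS = 769 is not a perfect cube.
  y = -3: RHS = -743 is not a perfect cube.
Continuing the search up to |y| = 35 finds no solutions either.
No (x, y) in the scanned range satisfies the equation.

No integer solutions with |y| ≤ 35.


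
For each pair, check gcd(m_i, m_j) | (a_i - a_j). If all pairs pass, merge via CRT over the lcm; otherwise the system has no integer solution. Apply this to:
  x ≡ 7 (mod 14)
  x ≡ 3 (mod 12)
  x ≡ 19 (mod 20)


Moduli 14, 12, 20 are not pairwise coprime, so CRT works modulo lcm(m_i) when all pairwise compatibility conditions hold.
Pairwise compatibility: gcd(m_i, m_j) must divide a_i - a_j for every pair.
Merge one congruence at a time:
  Start: x ≡ 7 (mod 14).
  Combine with x ≡ 3 (mod 12): gcd(14, 12) = 2; 3 - 7 = -4, which IS divisible by 2, so compatible.
    Write x = 7 + 14·t and substitute into x ≡ 3 (mod 12): 14·t ≡ 3 − 7 = -4 (mod 12).
    Divide the congruence (and modulus) by g = 2: 7·t ≡ -2 (mod 6).
    Reduce coefficients mod 6: 1·t ≡ 4 (mod 6).
    So t ≡ 4 (mod 6).
    Then x = 7 + 14·4 = 63, valid modulo lcm(14, 12) = 84: x ≡ 63 (mod 84).
  Combine with x ≡ 19 (mod 20): gcd(84, 20) = 4; 19 - 63 = -44, which IS divisible by 4, so compatible.
    Write x = 63 + 84·t and substitute into x ≡ 19 (mod 20): 84·t ≡ 19 − 63 = -44 (mod 20).
    Divide the congruence (and modulus) by g = 4: 21·t ≡ -11 (mod 5).
    Reduce coefficients mod 5: 1·t ≡ 4 (mod 5).
    So t ≡ 4 (mod 5).
    Then x = 63 + 84·4 = 399, valid modulo lcm(84, 20) = 420: x ≡ 399 (mod 420).
Verify: 399 mod 14 = 7, 399 mod 12 = 3, 399 mod 20 = 19.

x ≡ 399 (mod 420).


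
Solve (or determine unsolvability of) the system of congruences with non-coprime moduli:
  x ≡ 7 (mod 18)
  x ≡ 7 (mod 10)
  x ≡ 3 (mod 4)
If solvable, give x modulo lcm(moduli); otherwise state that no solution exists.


Moduli 18, 10, 4 are not pairwise coprime, so CRT works modulo lcm(m_i) when all pairwise compatibility conditions hold.
Pairwise compatibility: gcd(m_i, m_j) must divide a_i - a_j for every pair.
Merge one congruence at a time:
  Start: x ≡ 7 (mod 18).
  Combine with x ≡ 7 (mod 10): gcd(18, 10) = 2; 7 - 7 = 0, which IS divisible by 2, so compatible.
    Write x = 7 + 18·t and substitute into x ≡ 7 (mod 10): 18·t ≡ 7 − 7 = 0 (mod 10).
    Divide the congruence (and modulus) by g = 2: 9·t ≡ 0 (mod 5).
    Reduce coefficients mod 5: 4·t ≡ 0 (mod 5).
    The inverse of 4 mod 5 is 4 (since 4·4 = 16 = 3·5 + 1), so t ≡ 4·0 = 0 ≡ 0 (mod 5).
    Then x = 7 + 18·0 = 7, valid modulo lcm(18, 10) = 90: x ≡ 7 (mod 90).
  Combine with x ≡ 3 (mod 4): gcd(90, 4) = 2; 3 - 7 = -4, which IS divisible by 2, so compatible.
    Write x = 7 + 90·t and substitute into x ≡ 3 (mod 4): 90·t ≡ 3 − 7 = -4 (mod 4).
    Divide the congruence (and modulus) by g = 2: 45·t ≡ -2 (mod 2).
    Reduce coefficients mod 2: 1·t ≡ 0 (mod 2).
    So t ≡ 0 (mod 2).
    Then x = 7 + 90·0 = 7, valid modulo lcm(90, 4) = 180: x ≡ 7 (mod 180).
Verify: 7 mod 18 = 7, 7 mod 10 = 7, 7 mod 4 = 3.

x ≡ 7 (mod 180).


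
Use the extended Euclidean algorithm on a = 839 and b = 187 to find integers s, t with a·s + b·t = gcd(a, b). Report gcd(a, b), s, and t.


Euclidean algorithm on (839, 187) — divide until remainder is 0:
  839 = 4 · 187 + 91
  187 = 2 · 91 + 5
  91 = 18 · 5 + 1
  5 = 5 · 1 + 0
gcd(839, 187) = 1.
Track Bezout coefficients alongside the remainders: start with r₀ = 839 = a·1 + b·0 (s = 1, t = 0) and r₁ = 187 = a·0 + b·1 (s = 0, t = 1); each new remainder r_{k+1} = r_{k-1} − q_k·r_k inherits s_{k+1} = s_{k-1} − q_k·s_k, t_{k+1} = t_{k-1} − q_k·t_k, so r_k = a·s_k + b·t_k at every step:
  q = 4: r = 91, s = 1 − 4·0 = 1, t = 0 − 4·1 = -4  (check: 839·1 + 187·(-4) = 91)
  q = 2: r = 5, s = 0 − 2·1 = -2, t = 1 − 2·(-4) = 9  (check: 839·(-2) + 187·9 = 5)
  q = 18: r = 1, s = 1 − 18·(-2) = 37, t = -4 − 18·9 = -166  (check: 839·37 + 187·(-166) = 1)
The row with r = 1 (the gcd) gives the Bezout coefficients s = 37, t = -166.
Result: 839 · (37) + 187 · (-166) = 1.

gcd(839, 187) = 1; s = 37, t = -166 (check: 839·37 + 187·(-166) = 1).
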